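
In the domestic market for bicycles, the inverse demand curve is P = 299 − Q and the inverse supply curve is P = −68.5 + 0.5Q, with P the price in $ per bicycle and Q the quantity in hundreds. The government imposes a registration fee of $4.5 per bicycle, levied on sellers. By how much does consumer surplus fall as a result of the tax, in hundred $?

Consumer surplus falls by $730.5 hundred.

Rewrite in direct form: Qd = 299 − P and Qs = 2P + 137.
Without the tax, 299 − P = 2P + 137 gives 3P = 162, so P* = $54 and Q* = 245.
With the tax collected from sellers, supply shifts: Qs = 2(P − 4.5) + 137.
Solving gives Q = 242 with buyers paying $57 and sellers receiving $52.5 (the $4.5 wedge).
ΔCS is the trapezoid between Q = 242 and Q = 245 of height $3: ½ · (245 + 242) · 3 = $730.5.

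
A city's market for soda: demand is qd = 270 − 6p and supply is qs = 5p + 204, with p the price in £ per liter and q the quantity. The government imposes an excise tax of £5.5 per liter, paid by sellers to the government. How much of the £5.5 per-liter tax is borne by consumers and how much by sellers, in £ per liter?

Without the tax, 270 − 6p = 5p + 204 gives 11p = 66, so p* = £6 and q* = 234.
With the tax collected from sellers, supply shifts: qs = 5(p − 5.5) + 204.
New equilibrium: consumers pay £8.5, sellers receive £3, q = 219. (Wedge: pb − ps = 5.5.)
Burden on consumers: £2.5; on sellers: £3. (They sum to £5.5.)
The less price-elastic side of the market bears the larger share of a per-unit tax.

Consumers bear £2.5 per liter; sellers bear £3 per liter.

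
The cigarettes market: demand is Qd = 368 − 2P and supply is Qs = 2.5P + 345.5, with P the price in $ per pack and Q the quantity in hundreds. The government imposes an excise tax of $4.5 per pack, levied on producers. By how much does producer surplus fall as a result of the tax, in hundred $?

Producer surplus falls by $711 hundred.

Without the tax, 368 − 2P = 2.5P + 345.5 gives 4.5P = 22.5, so P* = $5 and Q* = 358.
With the tax collected from producers, supply shifts: Qs = 2.5(P − 4.5) + 345.5.
New equilibrium: buyers pay $7.5, producers receive $3, Q = 353. (Wedge: Pb − Ps = 4.5.)
ΔPS is the trapezoid between Q = 353 and Q = 358 of height $2: ½ · (358 + 353) · 2 = $711.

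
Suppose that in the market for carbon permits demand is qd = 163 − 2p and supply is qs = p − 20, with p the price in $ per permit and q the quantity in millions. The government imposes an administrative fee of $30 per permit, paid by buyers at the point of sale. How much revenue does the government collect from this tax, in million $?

Before the tax: set 163 − 2p = p − 20 → p* = $61, q* = 41.
With the tax collected from buyers, demand (in seller-price terms) shifts: qd = 163 − 2(p + 30).
New equilibrium: buyers pay $71, producers receive $41, q = 21. (Wedge: pb − ps = 30.)
Revenue = t · Q = 30 · 21 = $630.

Tax revenue = $630 million.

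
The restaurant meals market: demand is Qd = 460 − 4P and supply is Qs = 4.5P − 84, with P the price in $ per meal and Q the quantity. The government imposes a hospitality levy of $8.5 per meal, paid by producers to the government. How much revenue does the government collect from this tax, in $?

Tax revenue = $1581.

Without the tax, 460 − 4P = 4.5P − 84 gives 8.5P = 544, so P* = $64 and Q* = 204.
With the tax collected from producers, supply shifts: Qs = 4.5(P − 8.5) − 84.
New equilibrium: consumers pay $68.5, producers receive $60, Q = 186. (Wedge: Pb − Ps = 8.5.)
Revenue = t · Q = 8.5 · 186 = $1581.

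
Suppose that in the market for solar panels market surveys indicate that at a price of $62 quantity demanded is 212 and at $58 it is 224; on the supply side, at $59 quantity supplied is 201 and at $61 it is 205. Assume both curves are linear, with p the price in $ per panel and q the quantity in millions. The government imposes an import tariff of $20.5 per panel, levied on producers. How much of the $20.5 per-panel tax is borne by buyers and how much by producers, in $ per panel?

Demand slope: (224 − 212)/(58 − 62) = -3, so qd = 398 − 3p.
Supply slope: (205 − 201)/(61 − 59) = 2, so qs = 2p + 83.
Before the tax: set 398 − 3p = 2p + 83 → p* = $63, q* = 209.
With the tax collected from producers, supply shifts: qs = 2(p − 20.5) + 83.
New equilibrium: buyers pay $71.2, producers receive $50.7, q = 184.4. (Wedge: pb − ps = 20.5.)
Burden on buyers: $8.2; on producers: $12.3. (They sum to $20.5.)
The less price-elastic side of the market bears the larger share of a per-unit tax.

Buyers bear $8.2 per panel; producers bear $12.3 per panel.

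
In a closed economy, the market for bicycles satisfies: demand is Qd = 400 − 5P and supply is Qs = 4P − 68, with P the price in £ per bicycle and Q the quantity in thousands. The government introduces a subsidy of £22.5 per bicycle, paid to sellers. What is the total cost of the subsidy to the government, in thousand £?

Before the subsidy: set 400 − 5P = 4P − 68 → P* = £52, Q* = 140.
With a per-unit subsidy paid to sellers, each receives P + 22.5 per unit sold, so supply becomes Qs = 4(P + 22.5) − 68.
New equilibrium: buyers pay £42, sellers receive £64.5, Q = 190. (Wedge: Pb − Ps = −22.5.)
Outlay = t · Q = 22.5 · 190 = £4275.

Government outlay = £4275 thousand.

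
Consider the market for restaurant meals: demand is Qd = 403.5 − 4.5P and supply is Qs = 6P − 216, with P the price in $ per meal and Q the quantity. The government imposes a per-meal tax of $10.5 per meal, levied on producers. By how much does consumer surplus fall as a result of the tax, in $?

Before the tax: set 403.5 − 4.5P = 6P − 216 → P* = $59, Q* = 138.
With the tax collected from producers, supply shifts: Qs = 6(P − 10.5) − 216.
Solving gives Q = 111 with consumers paying $65 and producers receiving $54.5 (the $10.5 wedge).
ΔCS is the trapezoid between Q = 111 and Q = 138 of height $6: ½ · (138 + 111) · 6 = $747.

Consumer surplus falls by $747.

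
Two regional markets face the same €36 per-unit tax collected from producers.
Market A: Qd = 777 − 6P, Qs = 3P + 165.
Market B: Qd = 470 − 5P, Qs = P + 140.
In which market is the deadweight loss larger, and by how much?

Market A, by €756.

Market A: pre-tax P* = €68, Q* = 369; post-tax Q = 297; deadweight loss = €1296.
Market B: pre-tax P* = €55, Q* = 195; post-tax Q = 165; deadweight loss = €540.
Difference: €1296 vs €540 → market A is larger by €756.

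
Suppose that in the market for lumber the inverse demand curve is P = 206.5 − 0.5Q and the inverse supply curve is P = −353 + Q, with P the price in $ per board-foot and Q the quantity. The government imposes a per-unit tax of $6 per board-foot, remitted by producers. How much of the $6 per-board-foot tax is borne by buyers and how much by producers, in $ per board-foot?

Rewrite in direct form: Qd = 413 − 2P and Qs = P + 353.
Before the tax: set 413 − 2P = P + 353 → P* = $20, Q* = 373.
With the tax collected from producers, supply shifts: Qs = (P − 6) + 353.
New equilibrium: buyers pay $22, producers receive $16, Q = 369. (Wedge: Pb − Ps = 6.)
Burden on buyers: $2; on producers: $4. (They sum to $6.)

Buyers bear $2 per board-foot; producers bear $4 per board-foot.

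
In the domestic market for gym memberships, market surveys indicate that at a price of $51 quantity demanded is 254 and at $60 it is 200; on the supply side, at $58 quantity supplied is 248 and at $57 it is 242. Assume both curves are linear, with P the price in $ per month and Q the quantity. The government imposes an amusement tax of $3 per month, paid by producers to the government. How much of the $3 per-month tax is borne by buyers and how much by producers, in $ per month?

Buyers bear $1.5 per month; producers bear $1.5 per month.

Demand slope: (200 − 254)/(60 − 51) = -6, so Qd = 560 − 6P.
Supply slope: (242 − 248)/(57 − 58) = 6, so Qs = 6P − 100.
Without the tax, 560 − 6P = 6P − 100 gives 12P = 660, so P* = $55 and Q* = 230.
With the tax collected from producers, supply shifts: Qs = 6(P − 3) − 100.
Solving gives Q = 221 with buyers paying $56.5 and producers receiving $53.5 (the $3 wedge).
Burden on buyers: $1.5; on producers: $1.5. (They sum to $3.)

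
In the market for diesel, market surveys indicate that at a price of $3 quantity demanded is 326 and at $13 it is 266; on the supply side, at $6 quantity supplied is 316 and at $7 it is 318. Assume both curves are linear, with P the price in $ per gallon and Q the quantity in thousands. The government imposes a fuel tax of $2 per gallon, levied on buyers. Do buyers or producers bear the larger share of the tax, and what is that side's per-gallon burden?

Demand slope: (266 − 326)/(13 − 3) = -6, so Qd = 344 − 6P.
Supply slope: (318 − 316)/(7 − 6) = 2, so Qs = 2P + 304.
Before the tax: set 344 − 6P = 2P + 304 → P* = $5, Q* = 314.
With the tax collected from buyers, demand (in seller-price terms) shifts: Qd = 344 − 6(P + 2).
New equilibrium: buyers pay $5.5, producers receive $3.5, Q = 311. (Wedge: Pb − Ps = 2.)
Per-gallon burden: buyers $0.5, producers $1.5.
Producers take the larger share because supply is less price-elastic here (demand slope 6 vs supply slope 2).

Producers bear the larger share: $1.5 per gallon.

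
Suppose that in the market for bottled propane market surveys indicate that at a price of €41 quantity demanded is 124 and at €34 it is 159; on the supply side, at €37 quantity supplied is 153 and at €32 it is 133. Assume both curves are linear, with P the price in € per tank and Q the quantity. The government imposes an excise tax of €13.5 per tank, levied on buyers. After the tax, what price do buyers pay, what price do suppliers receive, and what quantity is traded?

Demand slope: (159 − 124)/(34 − 41) = -5, so Qd = 329 − 5P.
Supply slope: (133 − 153)/(32 − 37) = 4, so Qs = 4P + 5.
Before the tax: set 329 − 5P = 4P + 5 → P* = €36, Q* = 149.
With the tax collected from buyers, demand (in seller-price terms) shifts: Qd = 329 − 5(P + 13.5).
New equilibrium: buyers pay €42, suppliers receive €28.5, Q = 119. (Wedge: Pb − Ps = 13.5.)

Buyers pay €42; suppliers receive €28.5; quantity = 119.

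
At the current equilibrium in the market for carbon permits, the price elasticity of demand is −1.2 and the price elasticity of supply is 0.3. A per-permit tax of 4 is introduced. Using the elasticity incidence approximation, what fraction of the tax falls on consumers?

Incidence ratio: consumers' share ≈ εs / (εs + |εd|) = 0.3 / (0.3 + 1.2) = 0.2.
Supply is the less elastic side, so consumers bear the smaller share.

Consumers' share ≈ 0.2.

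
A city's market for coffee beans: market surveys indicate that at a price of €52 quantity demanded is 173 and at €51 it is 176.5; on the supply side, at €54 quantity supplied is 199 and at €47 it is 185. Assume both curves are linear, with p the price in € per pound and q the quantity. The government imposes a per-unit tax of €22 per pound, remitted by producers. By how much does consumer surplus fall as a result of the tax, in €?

Demand slope: (176.5 − 173)/(51 − 52) = -3.5, so qd = 355 − 3.5p.
Supply slope: (185 − 199)/(47 − 54) = 2, so qs = 2p + 91.
Without the tax, 355 − 3.5p = 2p + 91 gives 5.5p = 264, so p* = €48 and q* = 187.
With the tax collected from producers, supply shifts: qs = 2(p − 22) + 91.
New equilibrium: buyers pay €56, producers receive €34, q = 159. (Wedge: pb − ps = 22.)
ΔCS is the trapezoid between Q = 159 and Q = 187 of height €8: ½ · (187 + 159) · 8 = €1384.

Consumer surplus falls by €1384.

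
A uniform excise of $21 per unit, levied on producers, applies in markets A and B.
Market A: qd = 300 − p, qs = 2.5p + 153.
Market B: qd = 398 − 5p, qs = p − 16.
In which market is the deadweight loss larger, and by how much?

Market A: pre-tax p* = $42, q* = 258; post-tax q = 243; deadweight loss = $157.5.
Market B: pre-tax p* = $69, q* = 53; post-tax q = 35.5; deadweight loss = $183.75.
Difference: $157.5 vs $183.75 → market B is larger by $26.25.

Market B, by $26.25.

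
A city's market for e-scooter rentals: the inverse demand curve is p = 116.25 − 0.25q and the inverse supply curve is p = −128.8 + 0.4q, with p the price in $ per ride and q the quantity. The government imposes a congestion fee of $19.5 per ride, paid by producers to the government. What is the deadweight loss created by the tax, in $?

Inverting to q(p) form: qd = 465 − 4p; qs = 2.5p + 322.
Before the tax: set 465 − 4p = 2.5p + 322 → p* = $22, q* = 377.
With the tax collected from producers, supply shifts: qs = 2.5(p − 19.5) + 322.
Solving gives q = 347 with buyers paying $29.5 and producers receiving $10 (the $19.5 wedge).
Quantity falls by |ΔQ| = |377 − 347| = 30.
DWL = ½ · t · |ΔQ| = ½ · 19.5 · 30 = $292.5.

Deadweight loss = $292.5.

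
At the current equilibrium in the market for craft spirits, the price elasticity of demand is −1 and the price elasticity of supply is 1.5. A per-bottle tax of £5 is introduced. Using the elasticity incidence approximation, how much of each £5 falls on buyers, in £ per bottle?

Buyers bear ≈ £3 per bottle.

Incidence ratio: buyers' share ≈ εs / (εs + |εd|) = 1.5 / (1.5 + 1) = 0.6.
So buyers bear ≈ 0.6 × £5 = £3; sellers bear £2.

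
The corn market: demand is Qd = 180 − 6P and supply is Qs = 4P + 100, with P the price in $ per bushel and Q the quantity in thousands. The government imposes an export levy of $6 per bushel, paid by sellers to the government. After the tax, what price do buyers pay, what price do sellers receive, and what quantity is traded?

Before the tax: set 180 − 6P = 4P + 100 → P* = $8, Q* = 132.
With the tax collected from sellers, supply shifts: Qs = 4(P − 6) + 100.
New equilibrium: buyers pay $10.4, sellers receive $4.4, Q = 117.6. (Wedge: Pb − Ps = 6.)
The less price-elastic side of the market bears the larger share of a per-unit tax.

Buyers pay $10.4; sellers receive $4.4; quantity = 117.6.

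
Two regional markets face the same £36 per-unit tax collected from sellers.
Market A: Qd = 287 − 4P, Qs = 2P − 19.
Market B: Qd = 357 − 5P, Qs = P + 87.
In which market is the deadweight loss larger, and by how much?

Market A, by £324.

Market A: pre-tax P* = £51, Q* = 83; post-tax Q = 35; deadweight loss = £864.
Market B: pre-tax P* = £45, Q* = 132; post-tax Q = 102; deadweight loss = £540.
Difference: £864 vs £540 → market A is larger by £324.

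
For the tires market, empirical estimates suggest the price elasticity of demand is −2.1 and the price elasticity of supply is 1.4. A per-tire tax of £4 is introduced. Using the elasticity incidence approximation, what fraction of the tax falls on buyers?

Buyers' share ≈ 0.4.

Incidence ratio: buyers' share ≈ εs / (εs + |εd|) = 1.4 / (1.4 + 2.1) = 0.4.
Supply is the less elastic side, so buyers bear the smaller share.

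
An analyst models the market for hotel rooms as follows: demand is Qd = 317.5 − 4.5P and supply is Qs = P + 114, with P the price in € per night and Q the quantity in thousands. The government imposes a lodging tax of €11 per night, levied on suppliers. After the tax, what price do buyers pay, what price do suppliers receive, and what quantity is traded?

Without the tax, 317.5 − 4.5P = P + 114 gives 5.5P = 203.5, so P* = €37 and Q* = 151.
With the tax collected from suppliers, supply shifts: Qs = (P − 11) + 114.
Solving gives Q = 142 with buyers paying €39 and suppliers receiving €28 (the €11 wedge).

Buyers pay €39; suppliers receive €28; quantity = 142.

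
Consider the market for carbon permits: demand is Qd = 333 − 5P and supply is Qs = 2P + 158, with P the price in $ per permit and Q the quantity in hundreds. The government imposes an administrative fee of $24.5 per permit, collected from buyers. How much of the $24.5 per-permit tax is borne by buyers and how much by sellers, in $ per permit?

Before the tax: set 333 − 5P = 2P + 158 → P* = $25, Q* = 208.
With the tax collected from buyers, demand (in seller-price terms) shifts: Qd = 333 − 5(P + 24.5).
Solving gives Q = 173 with buyers paying $32 and sellers receiving $7.5 (the $24.5 wedge).
Burden on buyers: $7; on sellers: $17.5. (They sum to $24.5.)

Buyers bear $7 per permit; sellers bear $17.5 per permit.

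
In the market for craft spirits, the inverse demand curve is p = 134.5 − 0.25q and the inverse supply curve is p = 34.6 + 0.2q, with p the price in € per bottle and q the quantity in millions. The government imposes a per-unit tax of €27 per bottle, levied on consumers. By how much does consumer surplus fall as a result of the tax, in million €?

Consumer surplus falls by €2880 million.

Inverting to q(p) form: qd = 538 − 4p; qs = 5p − 173.
Without the tax, 538 − 4p = 5p − 173 gives 9p = 711, so p* = €79 and q* = 222.
With the tax collected from consumers, demand (in seller-price terms) shifts: qd = 538 − 4(p + 27).
New equilibrium: consumers pay €94, sellers receive €67, q = 162. (Wedge: pb − ps = 27.)
ΔCS is the trapezoid between Q = 162 and Q = 222 of height €15: ½ · (222 + 162) · 15 = €2880.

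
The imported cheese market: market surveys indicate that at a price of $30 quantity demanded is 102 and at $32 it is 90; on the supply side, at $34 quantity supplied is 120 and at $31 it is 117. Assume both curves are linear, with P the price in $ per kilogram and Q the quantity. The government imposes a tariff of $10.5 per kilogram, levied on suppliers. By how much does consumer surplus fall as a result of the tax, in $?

Consumer surplus falls by $164.25.

Demand slope: (90 − 102)/(32 − 30) = -6, so Qd = 282 − 6P.
Supply slope: (117 − 120)/(31 − 34) = 1, so Qs = P + 86.
Without the tax, 282 − 6P = P + 86 gives 7P = 196, so P* = $28 and Q* = 114.
With the tax collected from suppliers, supply shifts: Qs = (P − 10.5) + 86.
New equilibrium: buyers pay $29.5, suppliers receive $19, Q = 105. (Wedge: Pb − Ps = 10.5.)
ΔCS is the trapezoid between Q = 105 and Q = 114 of height $1.5: ½ · (114 + 105) · 1.5 = $164.25.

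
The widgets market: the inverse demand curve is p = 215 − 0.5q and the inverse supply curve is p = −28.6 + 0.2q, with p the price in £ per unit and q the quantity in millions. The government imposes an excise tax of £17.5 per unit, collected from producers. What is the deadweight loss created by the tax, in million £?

Deadweight loss = £218.75 million.

Inverting to q(p) form: qd = 430 − 2p; qs = 5p + 143.
Without the tax, 430 − 2p = 5p + 143 gives 7p = 287, so p* = £41 and q* = 348.
With the tax collected from producers, supply shifts: qs = 5(p − 17.5) + 143.
Solving gives q = 323 with buyers paying £53.5 and producers receiving £36 (the £17.5 wedge).
Quantity falls by |ΔQ| = |348 − 323| = 25.
DWL = ½ · t · |ΔQ| = ½ · 17.5 · 25 = £218.75.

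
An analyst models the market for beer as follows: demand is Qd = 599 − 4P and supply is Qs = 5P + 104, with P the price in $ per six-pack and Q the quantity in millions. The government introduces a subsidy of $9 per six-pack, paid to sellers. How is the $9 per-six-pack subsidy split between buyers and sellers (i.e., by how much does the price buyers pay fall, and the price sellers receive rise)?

Buyers gain $5 per six-pack; sellers gain $4 per six-pack.

Without the subsidy, 599 − 4P = 5P + 104 gives 9P = 495, so P* = $55 and Q* = 379.
With a per-unit subsidy paid to sellers, each receives P + 9 per unit sold, so supply becomes Qs = 5(P + 9) + 104.
Solving gives Q = 399 with buyers paying $50 and sellers receiving $59 (the $9 wedge).
Gain to buyers: $5; to sellers: $4. (They sum to $9.)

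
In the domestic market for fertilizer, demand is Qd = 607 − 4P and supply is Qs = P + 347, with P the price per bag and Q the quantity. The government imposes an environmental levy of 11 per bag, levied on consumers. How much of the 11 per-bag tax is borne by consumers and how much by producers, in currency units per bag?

Consumers bear 2.2 per bag; producers bear 8.8 per bag.

Before the tax: set 607 − 4P = P + 347 → P* = 52, Q* = 399.
With the tax collected from consumers, demand (in seller-price terms) shifts: Qd = 607 − 4(P + 11).
New equilibrium: consumers pay 54.2, producers receive 43.2, Q = 390.2. (Wedge: Pb − Ps = 11.)
Burden on consumers: 2.2; on producers: 8.8. (They sum to 11.)
The less price-elastic side of the market bears the larger share of a per-unit tax.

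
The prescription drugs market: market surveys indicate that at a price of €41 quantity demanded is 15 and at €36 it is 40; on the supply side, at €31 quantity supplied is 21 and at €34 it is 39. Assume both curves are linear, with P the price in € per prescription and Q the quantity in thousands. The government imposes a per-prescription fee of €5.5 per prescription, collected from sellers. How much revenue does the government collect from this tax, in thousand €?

Demand slope: (40 − 15)/(36 − 41) = -5, so Qd = 220 − 5P.
Supply slope: (39 − 21)/(34 − 31) = 6, so Qs = 6P − 165.
Before the tax: set 220 − 5P = 6P − 165 → P* = €35, Q* = 45.
With the tax collected from sellers, supply shifts: Qs = 6(P − 5.5) − 165.
New equilibrium: buyers pay €38, sellers receive €32.5, Q = 30. (Wedge: Pb − Ps = 5.5.)
Revenue = t · Q = 5.5 · 30 = €165.

Tax revenue = €165 thousand.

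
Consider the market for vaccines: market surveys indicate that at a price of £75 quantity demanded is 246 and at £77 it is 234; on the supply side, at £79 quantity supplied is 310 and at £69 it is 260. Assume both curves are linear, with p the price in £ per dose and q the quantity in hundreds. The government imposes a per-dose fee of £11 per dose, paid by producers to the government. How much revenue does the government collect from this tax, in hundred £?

Demand slope: (234 − 246)/(77 − 75) = -6, so qd = 696 − 6p.
Supply slope: (260 − 310)/(69 − 79) = 5, so qs = 5p − 85.
Before the tax: set 696 − 6p = 5p − 85 → p* = £71, q* = 270.
With the tax collected from producers, supply shifts: qs = 5(p − 11) − 85.
Solving gives q = 240 with buyers paying £76 and producers receiving £65 (the £11 wedge).
Revenue = t · Q = 11 · 240 = £2640.

Tax revenue = £2640 hundred.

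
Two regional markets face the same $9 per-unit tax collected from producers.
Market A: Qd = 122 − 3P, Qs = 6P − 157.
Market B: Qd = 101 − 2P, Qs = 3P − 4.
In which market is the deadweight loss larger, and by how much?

Market A: pre-tax P* = $31, Q* = 29; post-tax Q = 11; deadweight loss = $81.
Market B: pre-tax P* = $21, Q* = 59; post-tax Q = 48.2; deadweight loss = $48.6.
Difference: $81 vs $48.6 → market A is larger by $32.4.

Market A, by $32.4.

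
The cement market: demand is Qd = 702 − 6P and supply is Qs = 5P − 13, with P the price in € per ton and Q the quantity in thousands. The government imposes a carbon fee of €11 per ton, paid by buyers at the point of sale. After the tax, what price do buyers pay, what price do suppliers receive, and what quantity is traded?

Before the tax: set 702 − 6P = 5P − 13 → P* = €65, Q* = 312.
With the tax collected from buyers, demand (in seller-price terms) shifts: Qd = 702 − 6(P + 11).
New equilibrium: buyers pay €70, suppliers receive €59, Q = 282. (Wedge: Pb − Ps = 11.)

Buyers pay €70; suppliers receive €59; quantity = 282.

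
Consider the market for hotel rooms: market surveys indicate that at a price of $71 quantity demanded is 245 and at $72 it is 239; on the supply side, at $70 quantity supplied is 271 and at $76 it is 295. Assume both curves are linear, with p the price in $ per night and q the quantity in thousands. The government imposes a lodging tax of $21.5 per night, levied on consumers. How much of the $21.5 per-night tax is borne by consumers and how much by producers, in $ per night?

Consumers bear $8.6 per night; producers bear $12.9 per night.

Demand slope: (239 − 245)/(72 − 71) = -6, so qd = 671 − 6p.
Supply slope: (295 − 271)/(76 − 70) = 4, so qs = 4p − 9.
Before the tax: set 671 − 6p = 4p − 9 → p* = $68, q* = 263.
With the tax collected from consumers, demand (in seller-price terms) shifts: qd = 671 − 6(p + 21.5).
Solving gives q = 211.4 with consumers paying $76.6 and producers receiving $55.1 (the $21.5 wedge).
Burden on consumers: $8.6; on producers: $12.9. (They sum to $21.5.)
The less price-elastic side of the market bears the larger share of a per-unit tax.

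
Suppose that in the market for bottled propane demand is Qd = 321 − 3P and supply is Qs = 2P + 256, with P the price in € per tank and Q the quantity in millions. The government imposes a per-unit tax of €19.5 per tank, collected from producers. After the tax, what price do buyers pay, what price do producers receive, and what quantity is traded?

Without the tax, 321 − 3P = 2P + 256 gives 5P = 65, so P* = €13 and Q* = 282.
With the tax collected from producers, supply shifts: Qs = 2(P − 19.5) + 256.
New equilibrium: buyers pay €20.8, producers receive €1.3, Q = 258.6. (Wedge: Pb − Ps = 19.5.)
The less price-elastic side of the market bears the larger share of a per-unit tax.

Buyers pay €20.8; producers receive €1.3; quantity = 258.6.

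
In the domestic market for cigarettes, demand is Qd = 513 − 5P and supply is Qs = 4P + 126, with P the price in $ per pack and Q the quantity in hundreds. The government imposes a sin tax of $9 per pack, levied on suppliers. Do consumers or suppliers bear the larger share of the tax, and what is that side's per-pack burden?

Suppliers bear the larger share: $5 per pack.

Before the tax: set 513 − 5P = 4P + 126 → P* = $43, Q* = 298.
With the tax collected from suppliers, supply shifts: Qs = 4(P − 9) + 126.
New equilibrium: consumers pay $47, suppliers receive $38, Q = 278. (Wedge: Pb − Ps = 9.)
Per-pack burden: consumers $4, suppliers $5.
Suppliers take the larger share because supply is less price-elastic here (demand slope 5 vs supply slope 4).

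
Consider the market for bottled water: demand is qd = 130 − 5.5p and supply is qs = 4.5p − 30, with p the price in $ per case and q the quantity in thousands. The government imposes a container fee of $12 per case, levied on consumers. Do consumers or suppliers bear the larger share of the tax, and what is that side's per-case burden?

Suppliers bear the larger share: $6.6 per case.

Without the tax, 130 − 5.5p = 4.5p − 30 gives 10p = 160, so p* = $16 and q* = 42.
With the tax collected from consumers, demand (in seller-price terms) shifts: qd = 130 − 5.5(p + 12).
Solving gives q = 12.3 with consumers paying $21.4 and suppliers receiving $9.4 (the $12 wedge).
Per-case burden: consumers $5.4, suppliers $6.6.
Suppliers take the larger share because supply is less price-elastic here (demand slope 5.5 vs supply slope 4.5).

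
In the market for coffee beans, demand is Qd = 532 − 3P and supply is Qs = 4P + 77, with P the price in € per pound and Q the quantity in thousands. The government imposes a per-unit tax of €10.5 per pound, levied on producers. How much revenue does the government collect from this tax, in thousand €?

Tax revenue = €3349.5 thousand.

Before the tax: set 532 − 3P = 4P + 77 → P* = €65, Q* = 337.
With the tax collected from producers, supply shifts: Qs = 4(P − 10.5) + 77.
New equilibrium: buyers pay €71, producers receive €60.5, Q = 319. (Wedge: Pb − Ps = 10.5.)
Revenue = t · Q = 10.5 · 319 = €3349.5.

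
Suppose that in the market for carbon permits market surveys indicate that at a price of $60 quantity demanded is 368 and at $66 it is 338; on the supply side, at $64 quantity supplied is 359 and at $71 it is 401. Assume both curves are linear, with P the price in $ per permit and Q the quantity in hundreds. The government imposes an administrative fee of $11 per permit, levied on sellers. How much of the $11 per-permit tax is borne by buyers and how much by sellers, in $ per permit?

Demand slope: (338 − 368)/(66 − 60) = -5, so Qd = 668 − 5P.
Supply slope: (401 − 359)/(71 − 64) = 6, so Qs = 6P − 25.
Before the tax: set 668 − 5P = 6P − 25 → P* = $63, Q* = 353.
With the tax collected from sellers, supply shifts: Qs = 6(P − 11) − 25.
New equilibrium: buyers pay $69, sellers receive $58, Q = 323. (Wedge: Pb − Ps = 11.)
Burden on buyers: $6; on sellers: $5. (They sum to $11.)
The less price-elastic side of the market bears the larger share of a per-unit tax.

Buyers bear $6 per permit; sellers bear $5 per permit.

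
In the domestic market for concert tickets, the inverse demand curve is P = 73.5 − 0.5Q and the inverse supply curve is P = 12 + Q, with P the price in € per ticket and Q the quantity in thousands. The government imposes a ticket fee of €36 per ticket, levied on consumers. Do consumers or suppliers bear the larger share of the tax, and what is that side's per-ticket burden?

Suppliers bear the larger share: €24 per ticket.

Inverting to Q(P) form: Qd = 147 − 2P; Qs = P − 12.
Without the tax, 147 − 2P = P − 12 gives 3P = 159, so P* = €53 and Q* = 41.
With the tax collected from consumers, demand (in seller-price terms) shifts: Qd = 147 − 2(P + 36).
Solving gives Q = 17 with consumers paying €65 and suppliers receiving €29 (the €36 wedge).
Per-ticket burden: consumers €12, suppliers €24.
Suppliers take the larger share because supply is less price-elastic here (demand slope 2 vs supply slope 1).
The less price-elastic side of the market bears the larger share of a per-unit tax.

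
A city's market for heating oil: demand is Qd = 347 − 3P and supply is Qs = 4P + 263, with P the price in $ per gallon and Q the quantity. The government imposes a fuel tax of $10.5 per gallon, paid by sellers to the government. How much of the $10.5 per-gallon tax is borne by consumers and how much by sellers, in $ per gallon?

Before the tax: set 347 − 3P = 4P + 263 → P* = $12, Q* = 311.
With the tax collected from sellers, supply shifts: Qs = 4(P − 10.5) + 263.
New equilibrium: consumers pay $18, sellers receive $7.5, Q = 293. (Wedge: Pb − Ps = 10.5.)
Burden on consumers: $6; on sellers: $4.5. (They sum to $10.5.)

Consumers bear $6 per gallon; sellers bear $4.5 per gallon.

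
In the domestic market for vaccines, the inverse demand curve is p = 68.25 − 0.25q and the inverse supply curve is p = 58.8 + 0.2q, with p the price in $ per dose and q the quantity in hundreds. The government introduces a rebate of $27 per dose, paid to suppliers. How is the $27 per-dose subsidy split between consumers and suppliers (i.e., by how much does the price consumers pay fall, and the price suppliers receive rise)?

Rewrite in direct form: qd = 273 − 4p and qs = 5p − 294.
Without the subsidy, 273 − 4p = 5p − 294 gives 9p = 567, so p* = $63 and q* = 21.
With a per-unit subsidy paid to suppliers, each receives p + 27 per unit sold, so supply becomes qs = 5(p + 27) − 294.
New equilibrium: consumers pay $48, suppliers receive $75, q = 81. (Wedge: pb − ps = −27.)
Gain to consumers: $15; to suppliers: $12. (They sum to $27.)

Consumers gain $15 per dose; suppliers gain $12 per dose.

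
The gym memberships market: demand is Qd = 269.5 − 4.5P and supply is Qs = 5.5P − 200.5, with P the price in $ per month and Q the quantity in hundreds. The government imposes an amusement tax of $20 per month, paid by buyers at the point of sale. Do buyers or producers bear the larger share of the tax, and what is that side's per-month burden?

Buyers bear the larger share: $11 per month.

Without the tax, 269.5 − 4.5P = 5.5P − 200.5 gives 10P = 470, so P* = $47 and Q* = 58.
With the tax collected from buyers, demand (in seller-price terms) shifts: Qd = 269.5 − 4.5(P + 20).
Solving gives Q = 8.5 with buyers paying $58 and producers receiving $38 (the $20 wedge).
Per-month burden: buyers $11, producers $9.
Buyers take the larger share because demand is less price-elastic here (demand slope 4.5 vs supply slope 5.5).
The less price-elastic side of the market bears the larger share of a per-unit tax.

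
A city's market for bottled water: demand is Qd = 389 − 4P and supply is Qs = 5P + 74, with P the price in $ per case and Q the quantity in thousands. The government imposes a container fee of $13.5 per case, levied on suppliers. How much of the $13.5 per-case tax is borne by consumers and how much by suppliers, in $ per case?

Before the tax: set 389 − 4P = 5P + 74 → P* = $35, Q* = 249.
With the tax collected from suppliers, supply shifts: Qs = 5(P − 13.5) + 74.
Solving gives Q = 219 with consumers paying $42.5 and suppliers receiving $29 (the $13.5 wedge).
Burden on consumers: $7.5; on suppliers: $6. (They sum to $13.5.)
The less price-elastic side of the market bears the larger share of a per-unit tax.

Consumers bear $7.5 per case; suppliers bear $6 per case.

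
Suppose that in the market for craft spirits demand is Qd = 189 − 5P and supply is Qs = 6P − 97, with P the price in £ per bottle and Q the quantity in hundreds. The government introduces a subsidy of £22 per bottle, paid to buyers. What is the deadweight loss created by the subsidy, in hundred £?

Without the subsidy, 189 − 5P = 6P − 97 gives 11P = 286, so P* = £26 and Q* = 59.
With a per-unit subsidy paid to buyers, each effectively pays P − 22, so demand becomes Qd = 189 − 5(P − 22).
New equilibrium: buyers pay £14, sellers receive £36, Q = 119. (Wedge: Pb − Ps = −22.)
Quantity rises by |ΔQ| = |59 − 119| = 60.
DWL = ½ · t · |ΔQ| = ½ · 22 · 60 = £660.

Deadweight loss = £660 hundred.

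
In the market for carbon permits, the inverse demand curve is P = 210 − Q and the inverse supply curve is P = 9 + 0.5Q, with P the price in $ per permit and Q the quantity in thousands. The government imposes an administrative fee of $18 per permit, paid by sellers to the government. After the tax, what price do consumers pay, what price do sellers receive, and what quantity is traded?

Consumers pay $88; sellers receive $70; quantity = 122.

Inverting to Q(P) form: Qd = 210 − P; Qs = 2P − 18.
Before the tax: set 210 − P = 2P − 18 → P* = $76, Q* = 134.
With the tax collected from sellers, supply shifts: Qs = 2(P − 18) − 18.
Solving gives Q = 122 with consumers paying $88 and sellers receiving $70 (the $18 wedge).
The less price-elastic side of the market bears the larger share of a per-unit tax.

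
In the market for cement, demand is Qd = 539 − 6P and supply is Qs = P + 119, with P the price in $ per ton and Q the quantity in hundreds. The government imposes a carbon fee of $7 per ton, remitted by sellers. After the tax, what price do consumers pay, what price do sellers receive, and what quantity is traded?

Before the tax: set 539 − 6P = P + 119 → P* = $60, Q* = 179.
With the tax collected from sellers, supply shifts: Qs = (P − 7) + 119.
Solving gives Q = 173 with consumers paying $61 and sellers receiving $54 (the $7 wedge).
The less price-elastic side of the market bears the larger share of a per-unit tax.

Consumers pay $61; sellers receive $54; quantity = 173.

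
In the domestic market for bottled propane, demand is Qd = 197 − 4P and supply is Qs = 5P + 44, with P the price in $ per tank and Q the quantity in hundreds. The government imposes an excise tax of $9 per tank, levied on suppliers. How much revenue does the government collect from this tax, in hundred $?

Before the tax: set 197 − 4P = 5P + 44 → P* = $17, Q* = 129.
With the tax collected from suppliers, supply shifts: Qs = 5(P − 9) + 44.
Solving gives Q = 109 with consumers paying $22 and suppliers receiving $13 (the $9 wedge).
Revenue = t · Q = 9 · 109 = $981.

Tax revenue = $981 hundred.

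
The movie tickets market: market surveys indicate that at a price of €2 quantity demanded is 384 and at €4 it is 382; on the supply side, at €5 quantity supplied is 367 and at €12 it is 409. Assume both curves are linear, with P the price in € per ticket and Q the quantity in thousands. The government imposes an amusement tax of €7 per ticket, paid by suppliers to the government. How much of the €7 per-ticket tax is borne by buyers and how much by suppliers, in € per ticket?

Buyers bear €6 per ticket; suppliers bear €1 per ticket.

Demand slope: (382 − 384)/(4 − 2) = -1, so Qd = 386 − P.
Supply slope: (409 − 367)/(12 − 5) = 6, so Qs = 6P + 337.
Before the tax: set 386 − P = 6P + 337 → P* = €7, Q* = 379.
With the tax collected from suppliers, supply shifts: Qs = 6(P − 7) + 337.
New equilibrium: buyers pay €13, suppliers receive €6, Q = 373. (Wedge: Pb − Ps = 7.)
Burden on buyers: €6; on suppliers: €1. (They sum to €7.)
The less price-elastic side of the market bears the larger share of a per-unit tax.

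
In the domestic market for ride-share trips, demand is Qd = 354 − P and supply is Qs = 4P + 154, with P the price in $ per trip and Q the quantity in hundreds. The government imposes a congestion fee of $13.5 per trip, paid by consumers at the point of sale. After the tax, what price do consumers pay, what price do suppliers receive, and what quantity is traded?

Without the tax, 354 − P = 4P + 154 gives 5P = 200, so P* = $40 and Q* = 314.
With the tax collected from consumers, demand (in seller-price terms) shifts: Qd = 354 − (P + 13.5).
New equilibrium: consumers pay $50.8, suppliers receive $37.3, Q = 303.2. (Wedge: Pb − Ps = 13.5.)
The less price-elastic side of the market bears the larger share of a per-unit tax.

Consumers pay $50.8; suppliers receive $37.3; quantity = 303.2.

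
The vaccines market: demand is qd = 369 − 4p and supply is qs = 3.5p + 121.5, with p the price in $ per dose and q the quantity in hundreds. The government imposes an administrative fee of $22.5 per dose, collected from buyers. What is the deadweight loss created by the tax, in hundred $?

Deadweight loss = $472.5 hundred.

Without the tax, 369 − 4p = 3.5p + 121.5 gives 7.5p = 247.5, so p* = $33 and q* = 237.
With the tax collected from buyers, demand (in seller-price terms) shifts: qd = 369 − 4(p + 22.5).
Solving gives q = 195 with buyers paying $43.5 and sellers receiving $21 (the $22.5 wedge).
Quantity falls by |ΔQ| = |237 − 195| = 42.
DWL = ½ · t · |ΔQ| = ½ · 22.5 · 42 = $472.5.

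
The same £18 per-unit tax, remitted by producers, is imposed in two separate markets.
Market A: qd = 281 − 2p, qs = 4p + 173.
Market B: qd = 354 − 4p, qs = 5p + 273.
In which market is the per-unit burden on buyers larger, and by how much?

Market A, by £2.

Market A: pre-tax p* = £18, q* = 245; post-tax q = 221; per-unit burden on buyers = £12.
Market B: pre-tax p* = £9, q* = 318; post-tax q = 278; per-unit burden on buyers = £10.
Difference: £12 vs £10 → market A is larger by £2.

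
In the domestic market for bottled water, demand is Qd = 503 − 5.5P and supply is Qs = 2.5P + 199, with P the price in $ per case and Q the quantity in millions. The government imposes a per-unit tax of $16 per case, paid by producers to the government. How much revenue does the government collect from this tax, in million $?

Tax revenue = $4264 million.

Without the tax, 503 − 5.5P = 2.5P + 199 gives 8P = 304, so P* = $38 and Q* = 294.
With the tax collected from producers, supply shifts: Qs = 2.5(P − 16) + 199.
New equilibrium: buyers pay $43, producers receive $27, Q = 266.5. (Wedge: Pb − Ps = 16.)
Revenue = t · Q = 16 · 266.5 = $4264.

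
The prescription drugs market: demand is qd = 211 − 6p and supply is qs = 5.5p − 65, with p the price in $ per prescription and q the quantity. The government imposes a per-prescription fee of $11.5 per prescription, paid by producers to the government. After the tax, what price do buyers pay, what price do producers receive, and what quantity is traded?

Without the tax, 211 − 6p = 5.5p − 65 gives 11.5p = 276, so p* = $24 and q* = 67.
With the tax collected from producers, supply shifts: qs = 5.5(p − 11.5) − 65.
Solving gives q = 34 with buyers paying $29.5 and producers receiving $18 (the $11.5 wedge).

Buyers pay $29.5; producers receive $18; quantity = 34.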